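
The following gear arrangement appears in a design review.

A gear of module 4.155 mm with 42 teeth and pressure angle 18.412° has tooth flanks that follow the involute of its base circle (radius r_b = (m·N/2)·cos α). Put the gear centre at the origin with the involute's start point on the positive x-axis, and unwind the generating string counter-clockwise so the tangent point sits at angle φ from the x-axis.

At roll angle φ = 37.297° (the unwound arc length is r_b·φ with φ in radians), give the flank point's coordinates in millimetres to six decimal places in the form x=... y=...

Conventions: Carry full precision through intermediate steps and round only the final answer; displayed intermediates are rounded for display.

recognized (one wheel, involute flank): single-mesh tooth geometry, m = 4.155, N = 42
pitch radius r_p = m·N/2 = 4.155·42/2 = 87.255000
base radius r_b = r_p·cos α = 87.255000·cos 18.412° = 82.788406
roll angle φ = 37.297° = 0.65095545 rad
x = r_b·(cos φ + φ·sin φ) = 98.514027
y = r_b·(sin φ − φ·cos φ) = 7.294345

x=98.514027 y=7.294345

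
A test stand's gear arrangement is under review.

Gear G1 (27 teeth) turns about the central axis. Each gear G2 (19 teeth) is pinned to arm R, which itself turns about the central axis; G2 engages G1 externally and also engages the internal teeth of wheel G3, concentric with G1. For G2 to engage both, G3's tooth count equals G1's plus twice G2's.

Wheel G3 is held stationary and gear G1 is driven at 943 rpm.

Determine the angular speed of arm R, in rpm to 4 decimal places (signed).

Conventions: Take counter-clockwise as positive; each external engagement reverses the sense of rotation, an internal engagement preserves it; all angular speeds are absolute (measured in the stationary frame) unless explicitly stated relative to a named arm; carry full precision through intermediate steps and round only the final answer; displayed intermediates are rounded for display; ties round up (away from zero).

recognized (axles ride arm R): planetary set, 27/19/65 teeth
normalise by the input: solve with ω_sun = 1, then scale by 943 rpm
ring teeth: 27 + 2·19 = 65
27(ω_sun−ω_arm) = −65(ω_ring−ω_arm),  ω_ring = 0, ω_sun = 1
27(1−ω_arm) = −65(0−ω_arm)  ⇒  92·ω_arm = 27  ⇒  ω_arm = 27/92
scale: ω_arm = 27/92 × 943 rpm = +276.7500 rpm

+276.7500 rpm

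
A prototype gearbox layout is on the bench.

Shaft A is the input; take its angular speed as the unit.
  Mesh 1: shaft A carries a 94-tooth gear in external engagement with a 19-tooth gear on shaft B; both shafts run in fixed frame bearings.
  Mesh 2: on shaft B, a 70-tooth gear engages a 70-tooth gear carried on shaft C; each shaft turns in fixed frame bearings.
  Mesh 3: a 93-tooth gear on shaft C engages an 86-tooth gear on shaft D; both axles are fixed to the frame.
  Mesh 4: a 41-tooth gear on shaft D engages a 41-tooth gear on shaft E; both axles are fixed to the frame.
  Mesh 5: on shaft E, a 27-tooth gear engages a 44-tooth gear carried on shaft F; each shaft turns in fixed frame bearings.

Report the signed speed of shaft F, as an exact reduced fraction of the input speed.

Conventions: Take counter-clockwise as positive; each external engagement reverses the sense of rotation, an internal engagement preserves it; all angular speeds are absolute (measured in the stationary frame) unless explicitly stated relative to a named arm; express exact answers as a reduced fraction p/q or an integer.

5-mesh fixed-axis compound train (all bearings frame-fixed)
mesh 1 [94T→19T]: |ω|/ω_in = 1×94/19 = 94/19, sense flips to −
mesh 2 [70T→70T]: |ω|/ω_in = (94/19)×70/70 = 94/19, sense flips to +
mesh 3 [93T→86T]: |ω|/ω_in = (94/19)×93/86 = 4371/817, sense flips to −
mesh 4 [41T→41T]: |ω|/ω_in = (4371/817)×41/41 = 4371/817, sense flips to +
mesh 5 [27T→44T]: |ω|/ω_in = (4371/817)×27/44 = 118017/35948, sense flips to −
signed output speed (× input speed) = -118017/35948

-118017/35948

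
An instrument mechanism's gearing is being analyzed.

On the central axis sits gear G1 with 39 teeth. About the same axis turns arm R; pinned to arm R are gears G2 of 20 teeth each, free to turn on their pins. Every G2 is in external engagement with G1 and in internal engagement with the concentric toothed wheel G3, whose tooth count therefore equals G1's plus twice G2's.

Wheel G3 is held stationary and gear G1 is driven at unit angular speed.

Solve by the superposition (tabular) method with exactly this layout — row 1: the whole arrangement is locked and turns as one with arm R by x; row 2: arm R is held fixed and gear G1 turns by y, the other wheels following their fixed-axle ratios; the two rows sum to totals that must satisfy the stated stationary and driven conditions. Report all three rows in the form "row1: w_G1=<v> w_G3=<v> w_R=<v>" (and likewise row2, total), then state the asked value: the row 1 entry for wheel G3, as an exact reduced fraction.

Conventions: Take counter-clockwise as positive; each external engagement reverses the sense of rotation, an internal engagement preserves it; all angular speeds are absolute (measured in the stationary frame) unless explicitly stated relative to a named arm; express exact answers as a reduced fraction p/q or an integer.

planetary set (39T centre, 20T on arm, 79T internal) — Willis relation
row 1 — lock + rotate with arm: ω_sun = ω_ring = ω_arm = x
row 2: sun turns y, ring = −(39/79)·y, arm 0
boundary: total ω_ring = x − (39/79)·y = 0 and total ω_sun = x + y = 1  ⇒  y = 79/118, x = 39/118
row 2 ring = −(39/79)·79/118 = -39/118
totals (row 1 + row 2): sun 39/118 + 79/118 = 1, ring 39/118 + (-39/118) = 0, arm 39/118 + 0 = 39/118
asked cell (row1, ring) = 39/118

row1: w_G1=39/118 w_G3=39/118 w_R=39/118
row2: w_G1=79/118 w_G3=-39/118 w_R=0
total: w_G1=1 w_G3=0 w_R=39/118
asked value: 39/118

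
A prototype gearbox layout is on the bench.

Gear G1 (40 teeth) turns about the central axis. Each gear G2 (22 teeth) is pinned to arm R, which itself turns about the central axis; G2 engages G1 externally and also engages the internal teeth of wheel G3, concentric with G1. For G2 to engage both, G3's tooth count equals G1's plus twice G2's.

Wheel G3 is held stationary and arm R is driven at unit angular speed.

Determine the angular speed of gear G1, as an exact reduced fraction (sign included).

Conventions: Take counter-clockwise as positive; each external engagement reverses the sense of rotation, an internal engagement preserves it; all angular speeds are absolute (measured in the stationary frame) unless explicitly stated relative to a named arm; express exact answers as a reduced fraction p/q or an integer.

topology: planetary set — G1 40T / G2 22T / G3 84T, arm = carrier (Willis)
ring teeth: 40 + 2·22 = 84
40(ω_sun−ω_arm) = −84(ω_ring−ω_arm),  ω_ring = 0, ω_arm = 1
ω_sun = 1 − (84/40)(0−1) = 31/10
exact speed ratio = 31/10

31/10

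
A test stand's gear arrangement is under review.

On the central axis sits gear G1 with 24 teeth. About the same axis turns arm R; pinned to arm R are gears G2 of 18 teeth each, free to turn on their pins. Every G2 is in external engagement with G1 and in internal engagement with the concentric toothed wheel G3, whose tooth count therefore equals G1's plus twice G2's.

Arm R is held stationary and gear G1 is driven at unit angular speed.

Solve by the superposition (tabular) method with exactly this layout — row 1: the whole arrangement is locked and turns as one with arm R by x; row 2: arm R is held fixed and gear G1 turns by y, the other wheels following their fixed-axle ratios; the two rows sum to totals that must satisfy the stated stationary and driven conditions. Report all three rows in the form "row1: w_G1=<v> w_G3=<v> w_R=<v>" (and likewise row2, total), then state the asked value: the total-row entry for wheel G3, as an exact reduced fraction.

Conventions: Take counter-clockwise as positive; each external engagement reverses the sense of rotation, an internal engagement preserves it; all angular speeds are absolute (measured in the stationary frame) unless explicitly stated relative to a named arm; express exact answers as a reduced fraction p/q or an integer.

row1: w_G1=0 w_G3=0 w_R=0
row2: w_G1=1 w_G3=-2/5 w_R=0
total: w_G1=1 w_G3=-2/5 w_R=0
asked value: -2/5

recognized (axles ride arm R): planetary set, 24/18/60 teeth
row 1: whole set turns with the arm by x
superposition row 2 [arm held]: sun y, ring −(24/60)·y, arm 0
boundary: total ω_arm = x = 0 and total ω_sun = x + y = 1  ⇒  y = 1, x = 0
row 2 ring = −(24/60)·1 = -2/5
totals (row 1 + row 2): sun 0 + 1 = 1, ring 0 + (-2/5) = -2/5, arm 0 + 0 = 0
asked cell (total, ring) = -2/5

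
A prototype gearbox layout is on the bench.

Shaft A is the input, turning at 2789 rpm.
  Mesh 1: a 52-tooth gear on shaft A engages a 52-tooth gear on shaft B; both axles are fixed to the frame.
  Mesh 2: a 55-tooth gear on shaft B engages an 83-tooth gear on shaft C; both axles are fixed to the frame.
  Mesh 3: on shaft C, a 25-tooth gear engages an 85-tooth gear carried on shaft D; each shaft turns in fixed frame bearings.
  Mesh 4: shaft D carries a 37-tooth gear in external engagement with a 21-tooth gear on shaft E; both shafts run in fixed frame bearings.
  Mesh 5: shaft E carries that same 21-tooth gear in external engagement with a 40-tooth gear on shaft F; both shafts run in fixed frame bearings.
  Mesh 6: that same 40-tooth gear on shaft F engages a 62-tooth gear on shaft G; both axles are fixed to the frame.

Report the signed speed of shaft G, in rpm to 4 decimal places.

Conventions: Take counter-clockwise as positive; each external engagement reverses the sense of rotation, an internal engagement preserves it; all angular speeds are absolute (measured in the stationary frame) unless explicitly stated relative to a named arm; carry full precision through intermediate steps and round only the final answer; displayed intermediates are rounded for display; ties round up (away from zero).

+324.3876 rpm

6-mesh fixed-axis compound train (all bearings frame-fixed)
mesh 1 [52T→52T]: ω = 2789.0000×52/52 = 2789.0000 rpm, sense flips to −
mesh 2 [55T→83T]: ω = 2789.0000×55/83 = 1848.1325 rpm, sense flips to +
mesh 3 [25T→85T]: ω = 1848.1325×25/85 = 543.5684 rpm, sense flips to −
mesh 4 [37T→21T]: ω = 543.5684×37/21 = 957.7157 rpm, sense flips to +
mesh 5 [21T→40T]: ω = 957.7157×21/40 = 502.8008 rpm, sense flips to −
mesh 6 [40T→62T]: ω = 502.8008×40/62 = 324.3876 rpm, sense flips to +
signed output speed = +324.3876 rpm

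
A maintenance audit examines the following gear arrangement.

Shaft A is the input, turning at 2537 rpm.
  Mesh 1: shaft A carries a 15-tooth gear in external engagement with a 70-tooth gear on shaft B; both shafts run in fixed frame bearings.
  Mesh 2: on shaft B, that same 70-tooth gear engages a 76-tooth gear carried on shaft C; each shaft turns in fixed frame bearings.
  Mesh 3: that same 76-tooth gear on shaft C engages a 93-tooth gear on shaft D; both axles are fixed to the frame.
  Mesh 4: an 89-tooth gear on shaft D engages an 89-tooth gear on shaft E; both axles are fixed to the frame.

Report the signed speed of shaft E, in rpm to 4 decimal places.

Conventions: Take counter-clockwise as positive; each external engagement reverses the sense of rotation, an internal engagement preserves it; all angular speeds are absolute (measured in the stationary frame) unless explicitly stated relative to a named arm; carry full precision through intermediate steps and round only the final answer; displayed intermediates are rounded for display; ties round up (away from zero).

+409.1935 rpm

recognized (5 fixed axles, 4 meshes): fixed-axis compound train
mesh 1 [15T→70T]: ω = 2537.0000×15/70 = 543.6429 rpm, sense flips to −
mesh 2 [70T→76T]: ω = 543.6429×70/76 = 500.7237 rpm, sense flips to +
mesh 3 [76T→93T]: ω = 500.7237×76/93 = 409.1935 rpm, sense flips to −
mesh 4 [89T→89T]: ω = 409.1935×89/89 = 409.1935 rpm, sense flips to +
signed output speed = +409.1935 rpm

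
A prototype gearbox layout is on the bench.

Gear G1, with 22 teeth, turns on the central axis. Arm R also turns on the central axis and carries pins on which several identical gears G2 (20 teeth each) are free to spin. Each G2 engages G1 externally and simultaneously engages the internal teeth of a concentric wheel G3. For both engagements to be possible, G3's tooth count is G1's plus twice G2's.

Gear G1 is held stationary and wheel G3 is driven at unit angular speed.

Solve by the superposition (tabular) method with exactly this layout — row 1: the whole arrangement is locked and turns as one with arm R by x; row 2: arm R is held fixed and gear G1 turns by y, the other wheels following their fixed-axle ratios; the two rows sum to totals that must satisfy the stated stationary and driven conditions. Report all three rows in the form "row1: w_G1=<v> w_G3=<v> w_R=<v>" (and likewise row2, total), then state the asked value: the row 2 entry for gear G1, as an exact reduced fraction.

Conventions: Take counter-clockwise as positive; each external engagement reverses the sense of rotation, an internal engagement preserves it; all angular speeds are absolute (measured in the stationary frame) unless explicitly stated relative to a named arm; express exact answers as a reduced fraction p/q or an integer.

row1: w_G1=31/42 w_G3=31/42 w_R=31/42
row2: w_G1=-31/42 w_G3=11/42 w_R=0
total: w_G1=0 w_G3=1 w_R=31/42
asked value: -31/42

recognized (axles ride arm R): planetary set, 22/20/62 teeth
superposition row 1 [locked train]: every member turns x
row 2: sun turns y, ring = −(22/62)·y, arm 0
boundary: total ω_sun = x + y = 0 and total ω_ring = x − (22/62)·y = 1  ⇒  y = -31/42, x = 31/42
row 2 ring = −(22/62)·(-31/42) = 11/42
totals (row 1 + row 2): sun 31/42 + (-31/42) = 0, ring 31/42 + 11/42 = 1, arm 31/42 + 0 = 31/42
asked cell (row2, sun) = -31/42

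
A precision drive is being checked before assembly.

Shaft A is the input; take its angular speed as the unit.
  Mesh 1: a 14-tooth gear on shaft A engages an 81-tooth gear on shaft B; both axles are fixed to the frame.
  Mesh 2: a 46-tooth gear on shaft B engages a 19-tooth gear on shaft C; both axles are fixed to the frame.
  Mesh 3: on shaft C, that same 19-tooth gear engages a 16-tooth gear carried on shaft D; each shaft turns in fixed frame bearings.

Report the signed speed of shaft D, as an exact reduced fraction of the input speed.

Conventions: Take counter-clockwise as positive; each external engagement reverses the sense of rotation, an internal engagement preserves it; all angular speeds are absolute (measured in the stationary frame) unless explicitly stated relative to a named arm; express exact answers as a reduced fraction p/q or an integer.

3-mesh fixed-axis compound train (all bearings frame-fixed)
mesh 1 [14T→81T]: |ω|/ω_in = 1×14/81 = 14/81, sense flips to −
mesh 2 [46T→19T]: |ω|/ω_in = (14/81)×46/19 = 644/1539, sense flips to +
mesh 3 [19T→16T]: |ω|/ω_in = (644/1539)×19/16 = 161/324, sense flips to −
signed output speed (× input speed) = -161/324

-161/324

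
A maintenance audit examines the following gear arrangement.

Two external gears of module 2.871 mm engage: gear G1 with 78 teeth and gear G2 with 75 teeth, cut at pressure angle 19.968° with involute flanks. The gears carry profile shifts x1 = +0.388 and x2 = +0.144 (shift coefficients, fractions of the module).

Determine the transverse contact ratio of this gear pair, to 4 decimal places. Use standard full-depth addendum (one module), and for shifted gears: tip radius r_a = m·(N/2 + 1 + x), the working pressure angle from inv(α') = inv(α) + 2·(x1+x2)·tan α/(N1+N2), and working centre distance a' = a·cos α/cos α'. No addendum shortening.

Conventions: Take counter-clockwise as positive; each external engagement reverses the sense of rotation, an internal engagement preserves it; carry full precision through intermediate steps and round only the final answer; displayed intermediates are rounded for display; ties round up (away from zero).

1.7600

topology: single-mesh involute geometry — m = 2.871, 78T/75T pair
base radii: r_b1 = 105.237815, r_b2 = 101.190207
tip radii: r_a1 = 115.953948, r_a2 = 110.946924
inv(α') = inv(19.968°) + 2·(+0.388+0.144)·tan α/(78+75) = 0.01735727  ⇒  α' = 21.00481°
a' = a·cos α / cos α' = 219.6315·cos 19.968°/cos 21.00481° = 221.121469
action lengths: √(r_a1²−r_b1²) = 48.685936, √(r_a2²−r_b2²) = 45.494637
base pitch p_b = π·m·cos α = 8.477291
CR = (48.685936 + 45.494637 − 221.121469·sin 21.00481°)/8.477291 = 1.760043
contact ratio ≈ 1.7600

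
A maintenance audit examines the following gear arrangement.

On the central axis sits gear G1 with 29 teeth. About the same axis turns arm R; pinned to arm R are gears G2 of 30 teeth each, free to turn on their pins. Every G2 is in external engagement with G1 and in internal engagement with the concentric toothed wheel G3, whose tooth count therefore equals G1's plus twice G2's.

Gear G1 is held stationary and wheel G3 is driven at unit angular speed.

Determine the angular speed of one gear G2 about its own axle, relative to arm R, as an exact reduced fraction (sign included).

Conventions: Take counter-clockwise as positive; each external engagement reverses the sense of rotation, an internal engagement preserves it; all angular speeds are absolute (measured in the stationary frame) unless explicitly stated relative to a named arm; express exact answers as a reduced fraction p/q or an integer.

2581/3540

class = planetary set [G3 = 29+2·30 = 89; Willis about the carrier]
ring teeth: 29 + 2·30 = 89
29(ω_sun−ω_arm) = −89(ω_ring−ω_arm),  ω_sun = 0, ω_ring = 1
29(0−ω_arm) = −89(1−ω_arm)  ⇒  118·ω_arm = 89  ⇒  ω_arm = 89/118
sun–planet mesh: 29·(0−89/118) = −30·(ω_p−ω_arm)  ⇒  ω_p−ω_arm = 2581/3540
exact speed ratio = 2581/3540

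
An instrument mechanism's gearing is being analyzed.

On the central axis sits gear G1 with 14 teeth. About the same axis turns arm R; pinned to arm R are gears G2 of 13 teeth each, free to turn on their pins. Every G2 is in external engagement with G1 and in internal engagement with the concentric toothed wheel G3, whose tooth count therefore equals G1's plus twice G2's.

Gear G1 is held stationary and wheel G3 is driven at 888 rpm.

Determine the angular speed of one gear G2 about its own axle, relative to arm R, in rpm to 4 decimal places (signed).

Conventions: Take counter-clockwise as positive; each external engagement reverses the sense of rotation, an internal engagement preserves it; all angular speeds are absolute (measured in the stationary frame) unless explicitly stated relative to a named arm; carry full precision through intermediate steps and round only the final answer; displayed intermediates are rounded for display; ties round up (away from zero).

recognized (axles ride arm R): planetary set, 14/13/40 teeth
normalise by the input: solve with ω_ring = 1, then scale by 888 rpm
ring teeth: 14 + 2·13 = 40
14(ω_sun−ω_arm) = −40(ω_ring−ω_arm),  ω_sun = 0, ω_ring = 1
14(0−ω_arm) = −40(1−ω_arm)  ⇒  54·ω_arm = 40  ⇒  ω_arm = 20/27
sun–planet mesh: 14·(0−20/27) = −13·(ω_p−ω_arm)  ⇒  ω_p−ω_arm = 280/351
scale: ω_p−ω_arm = 280/351 × 888 rpm = +708.3761 rpm

+708.3761 rpm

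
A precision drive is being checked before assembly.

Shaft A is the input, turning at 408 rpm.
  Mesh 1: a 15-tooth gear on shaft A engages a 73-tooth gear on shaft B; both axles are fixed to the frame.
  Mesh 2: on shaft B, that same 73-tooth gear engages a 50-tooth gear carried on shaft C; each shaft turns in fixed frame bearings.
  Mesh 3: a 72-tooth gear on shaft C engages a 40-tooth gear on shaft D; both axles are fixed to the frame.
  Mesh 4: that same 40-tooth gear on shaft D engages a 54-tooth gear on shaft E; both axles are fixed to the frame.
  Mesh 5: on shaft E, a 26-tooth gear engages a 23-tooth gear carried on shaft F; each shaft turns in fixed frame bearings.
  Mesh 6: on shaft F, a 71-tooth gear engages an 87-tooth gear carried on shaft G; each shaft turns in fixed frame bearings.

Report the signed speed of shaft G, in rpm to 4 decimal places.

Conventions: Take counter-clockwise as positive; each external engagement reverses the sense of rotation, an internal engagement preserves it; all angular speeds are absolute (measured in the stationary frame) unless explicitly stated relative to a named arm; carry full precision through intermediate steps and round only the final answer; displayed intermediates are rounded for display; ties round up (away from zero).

+150.5583 rpm

6-mesh fixed-axis compound train (all bearings frame-fixed)
mesh 1 [15T→73T]: ω = 408.0000×15/73 = 83.8356 rpm, sense flips to −
mesh 2 [73T→50T]: ω = 83.8356×73/50 = 122.4000 rpm, sense flips to +
mesh 3 [72T→40T]: ω = 122.4000×72/40 = 220.3200 rpm, sense flips to −
mesh 4 [40T→54T]: ω = 220.3200×40/54 = 163.2000 rpm, sense flips to +
mesh 5 [26T→23T]: ω = 163.2000×26/23 = 184.4870 rpm, sense flips to −
mesh 6 [71T→87T]: ω = 184.4870×71/87 = 150.5583 rpm, sense flips to +
signed output speed = +150.5583 rpm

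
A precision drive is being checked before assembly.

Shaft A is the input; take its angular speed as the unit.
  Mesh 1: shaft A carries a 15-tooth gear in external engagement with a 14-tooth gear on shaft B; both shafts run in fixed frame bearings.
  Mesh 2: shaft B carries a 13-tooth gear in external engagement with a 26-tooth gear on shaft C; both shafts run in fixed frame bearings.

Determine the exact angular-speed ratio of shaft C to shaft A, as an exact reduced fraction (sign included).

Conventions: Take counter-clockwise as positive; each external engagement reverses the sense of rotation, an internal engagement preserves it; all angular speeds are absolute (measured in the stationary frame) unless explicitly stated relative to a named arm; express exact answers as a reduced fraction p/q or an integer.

class = fixed-axis compound train [2 meshes; 2 ratios multiply, 2 sense flips]
mesh 1 [15T→14T]: running ratio 15/14, sense −
mesh 2 [13T→26T]: running ratio 15/28, sense +
ω_out/ω_in = 15/28

15/28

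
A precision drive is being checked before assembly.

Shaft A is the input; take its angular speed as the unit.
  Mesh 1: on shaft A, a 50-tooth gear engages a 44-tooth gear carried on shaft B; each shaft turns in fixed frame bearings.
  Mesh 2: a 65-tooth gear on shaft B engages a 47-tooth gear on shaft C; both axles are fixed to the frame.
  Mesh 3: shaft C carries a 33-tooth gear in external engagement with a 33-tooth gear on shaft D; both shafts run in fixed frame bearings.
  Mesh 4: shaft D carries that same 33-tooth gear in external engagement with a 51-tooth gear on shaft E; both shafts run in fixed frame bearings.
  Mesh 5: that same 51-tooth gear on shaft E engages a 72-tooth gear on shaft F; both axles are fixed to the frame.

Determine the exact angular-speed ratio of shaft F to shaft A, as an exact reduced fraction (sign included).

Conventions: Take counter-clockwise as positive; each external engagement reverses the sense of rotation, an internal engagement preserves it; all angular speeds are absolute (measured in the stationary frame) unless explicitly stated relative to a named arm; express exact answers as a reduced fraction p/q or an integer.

-1625/2256

class = fixed-axis compound train [5 meshes; 5 ratios multiply, 5 sense flips]
mesh 1 [50T→44T]: running ratio 25/22, sense −
mesh 2 [65T→47T]: running ratio 1625/1034, sense +
mesh 3 [33T→33T]: running ratio 1625/1034, sense −
mesh 4 [33T→51T]: running ratio 1625/1598, sense +
mesh 5 [51T→72T]: running ratio 1625/2256, sense −
ω_out/ω_in = -1625/2256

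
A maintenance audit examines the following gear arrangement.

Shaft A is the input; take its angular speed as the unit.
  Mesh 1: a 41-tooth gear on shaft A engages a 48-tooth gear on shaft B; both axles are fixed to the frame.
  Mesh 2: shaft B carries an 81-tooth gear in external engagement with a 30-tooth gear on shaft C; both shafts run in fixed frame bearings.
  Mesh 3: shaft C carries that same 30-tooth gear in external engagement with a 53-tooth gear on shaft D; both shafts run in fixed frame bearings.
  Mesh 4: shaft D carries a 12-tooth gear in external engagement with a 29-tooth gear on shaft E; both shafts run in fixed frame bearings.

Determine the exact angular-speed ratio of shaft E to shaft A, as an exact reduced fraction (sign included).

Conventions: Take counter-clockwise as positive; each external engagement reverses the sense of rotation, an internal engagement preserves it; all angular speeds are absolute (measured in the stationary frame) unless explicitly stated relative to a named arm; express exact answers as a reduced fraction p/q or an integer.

3321/6148

class = fixed-axis compound train [4 meshes; 4 ratios multiply, 4 sense flips]
mesh 1 [41T→48T]: running ratio 41/48, sense −
mesh 2 [81T→30T]: running ratio 369/160, sense +
mesh 3 [30T→53T]: running ratio 1107/848, sense −
mesh 4 [12T→29T]: running ratio 3321/6148, sense +
ω_out/ω_in = 3321/6148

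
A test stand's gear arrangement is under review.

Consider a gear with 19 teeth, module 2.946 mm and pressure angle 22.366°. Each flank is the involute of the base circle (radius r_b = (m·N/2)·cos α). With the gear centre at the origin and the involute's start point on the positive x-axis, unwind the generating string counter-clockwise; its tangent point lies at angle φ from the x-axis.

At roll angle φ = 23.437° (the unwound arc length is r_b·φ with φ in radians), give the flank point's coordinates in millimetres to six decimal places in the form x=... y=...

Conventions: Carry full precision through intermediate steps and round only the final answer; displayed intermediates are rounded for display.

class = single-mesh tooth geometry [base-circle involute, m = 2.946, 19T]
pitch radius r_p = m·N/2 = 2.946·19/2 = 27.987000
base radius r_b = r_p·cos α = 27.987000·cos 22.366° = 25.881594
roll angle φ = 23.437° = 0.40905282 rad
x = r_b·(cos φ + φ·sin φ) = 27.957164
y = r_b·(sin φ − φ·cos φ) = 0.580662

x=27.957164 y=0.580662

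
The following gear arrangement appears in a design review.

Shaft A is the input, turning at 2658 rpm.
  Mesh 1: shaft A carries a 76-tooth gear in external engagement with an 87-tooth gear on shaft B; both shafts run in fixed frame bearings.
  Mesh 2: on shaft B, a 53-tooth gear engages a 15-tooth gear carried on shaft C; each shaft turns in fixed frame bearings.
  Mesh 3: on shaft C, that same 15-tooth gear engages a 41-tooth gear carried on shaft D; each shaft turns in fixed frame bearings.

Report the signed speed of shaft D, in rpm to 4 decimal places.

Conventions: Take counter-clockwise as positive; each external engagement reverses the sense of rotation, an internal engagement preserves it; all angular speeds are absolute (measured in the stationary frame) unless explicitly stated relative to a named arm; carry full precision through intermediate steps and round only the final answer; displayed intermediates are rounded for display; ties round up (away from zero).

-3001.5206 rpm

recognized (4 fixed axles, 3 meshes): fixed-axis compound train
mesh 1 [76T→87T]: ω = 2658.0000×76/87 = 2321.9310 rpm, sense flips to −
mesh 2 [53T→15T]: ω = 2321.9310×53/15 = 8204.1563 rpm, sense flips to +
mesh 3 [15T→41T]: ω = 8204.1563×15/41 = 3001.5206 rpm, sense flips to −
signed output speed = -3001.5206 rpm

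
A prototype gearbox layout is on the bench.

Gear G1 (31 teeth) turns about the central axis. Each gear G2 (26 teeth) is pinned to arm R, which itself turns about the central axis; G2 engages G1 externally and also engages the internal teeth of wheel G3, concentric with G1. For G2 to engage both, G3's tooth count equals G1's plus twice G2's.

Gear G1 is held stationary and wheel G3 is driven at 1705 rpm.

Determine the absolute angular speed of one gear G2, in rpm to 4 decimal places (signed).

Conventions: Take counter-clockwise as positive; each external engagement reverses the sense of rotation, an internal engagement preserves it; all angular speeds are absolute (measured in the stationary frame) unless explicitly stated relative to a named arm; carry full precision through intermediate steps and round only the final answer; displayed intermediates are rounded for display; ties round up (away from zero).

+2721.4423 rpm

class = planetary set [G3 = 31+2·26 = 83; Willis about the carrier]
normalise by the input: solve with ω_ring = 1, then scale by 1705 rpm
ring teeth: 31 + 2·26 = 83
31(ω_sun−ω_arm) = −83(ω_ring−ω_arm),  ω_sun = 0, ω_ring = 1
31(0−ω_arm) = −83(1−ω_arm)  ⇒  114·ω_arm = 83  ⇒  ω_arm = 83/114
sun–planet mesh: 31·(0−83/114) = −26·(ω_p−ω_arm)  ⇒  ω_p−ω_arm = 2573/2964
ω_p = 83/114 + 2573/2964 = 83/52
scale: ω_p = 83/52 × 1705 rpm = +2721.4423 rpm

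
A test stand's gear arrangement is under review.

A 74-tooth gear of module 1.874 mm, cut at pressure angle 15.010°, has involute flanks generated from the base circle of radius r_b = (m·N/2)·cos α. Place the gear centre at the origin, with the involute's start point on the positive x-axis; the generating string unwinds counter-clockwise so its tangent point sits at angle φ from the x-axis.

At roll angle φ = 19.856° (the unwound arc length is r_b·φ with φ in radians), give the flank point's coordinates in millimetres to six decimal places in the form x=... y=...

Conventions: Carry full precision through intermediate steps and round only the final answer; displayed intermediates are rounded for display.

class = single-mesh tooth geometry [base-circle involute, m = 1.874, 74T]
pitch radius r_p = m·N/2 = 1.874·74/2 = 69.338000
base radius r_b = r_p·cos α = 69.338000·cos 15.010° = 66.972232
roll angle φ = 19.856° = 0.34655258 rad
x = r_b·(cos φ + φ·sin φ) = 70.873925
y = r_b·(sin φ − φ·cos φ) = 0.918028

x=70.873925 y=0.918028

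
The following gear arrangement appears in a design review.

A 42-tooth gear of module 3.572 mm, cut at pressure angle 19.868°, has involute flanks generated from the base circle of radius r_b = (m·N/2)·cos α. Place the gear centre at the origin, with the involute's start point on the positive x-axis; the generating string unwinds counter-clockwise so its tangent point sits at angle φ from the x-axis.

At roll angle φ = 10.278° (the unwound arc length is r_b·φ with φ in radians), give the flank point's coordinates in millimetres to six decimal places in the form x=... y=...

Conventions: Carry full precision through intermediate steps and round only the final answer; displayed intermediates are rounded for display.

topology: single-mesh involute geometry — m = 3.572, N = 42
pitch radius r_p = m·N/2 = 3.572·42/2 = 75.012000
base radius r_b = r_p·cos α = 75.012000·cos 19.868° = 70.547142
roll angle φ = 10.278° = 0.17938494 rad
x = r_b·(cos φ + φ·sin φ) = 71.673094
y = r_b·(sin φ − φ·cos φ) = 0.135306

x=71.673094 y=0.135306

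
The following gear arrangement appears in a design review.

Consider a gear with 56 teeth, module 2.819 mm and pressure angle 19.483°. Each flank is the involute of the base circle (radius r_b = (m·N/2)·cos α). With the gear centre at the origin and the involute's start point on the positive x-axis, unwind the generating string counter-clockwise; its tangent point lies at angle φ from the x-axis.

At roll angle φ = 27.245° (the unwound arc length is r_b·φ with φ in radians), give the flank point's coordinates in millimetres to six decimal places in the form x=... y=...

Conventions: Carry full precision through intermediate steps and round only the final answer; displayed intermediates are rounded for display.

x=82.355625 y=2.607141

class = single-mesh tooth geometry [base-circle involute, m = 2.819, 56T]
pitch radius r_p = m·N/2 = 2.819·56/2 = 78.932000
base radius r_b = r_p·cos α = 78.932000·cos 19.483° = 74.412393
roll angle φ = 27.245° = 0.47551495 rad
x = r_b·(cos φ + φ·sin φ) = 82.355625
y = r_b·(sin φ − φ·cos φ) = 2.607141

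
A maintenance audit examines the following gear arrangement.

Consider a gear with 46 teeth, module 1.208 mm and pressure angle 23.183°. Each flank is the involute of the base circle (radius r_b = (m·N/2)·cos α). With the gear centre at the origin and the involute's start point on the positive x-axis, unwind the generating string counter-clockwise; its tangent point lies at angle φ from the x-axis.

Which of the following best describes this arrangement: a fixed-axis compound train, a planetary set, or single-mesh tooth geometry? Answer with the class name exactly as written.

single-mesh tooth geometry

recognized (one wheel, involute flank): single-mesh tooth geometry, m = 1.208, N = 46
classification: single-mesh tooth geometry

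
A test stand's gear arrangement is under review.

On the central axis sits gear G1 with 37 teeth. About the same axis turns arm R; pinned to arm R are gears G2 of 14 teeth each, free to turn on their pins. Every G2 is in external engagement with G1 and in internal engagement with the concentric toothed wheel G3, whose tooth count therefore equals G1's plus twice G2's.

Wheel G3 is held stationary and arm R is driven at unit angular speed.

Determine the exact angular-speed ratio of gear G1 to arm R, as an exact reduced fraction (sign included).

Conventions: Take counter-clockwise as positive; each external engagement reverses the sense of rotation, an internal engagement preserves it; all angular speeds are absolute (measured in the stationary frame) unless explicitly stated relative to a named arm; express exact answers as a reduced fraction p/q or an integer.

102/37

recognized (axles ride arm R): planetary set, 37/14/65 teeth
ring teeth: 37 + 2·14 = 65
37(ω_sun−ω_arm) = −65(ω_ring−ω_arm),  ω_ring = 0, ω_arm = 1
ω_sun = 1 − (65/37)(0−1) = 102/37
ω_out/ω_in = 102/37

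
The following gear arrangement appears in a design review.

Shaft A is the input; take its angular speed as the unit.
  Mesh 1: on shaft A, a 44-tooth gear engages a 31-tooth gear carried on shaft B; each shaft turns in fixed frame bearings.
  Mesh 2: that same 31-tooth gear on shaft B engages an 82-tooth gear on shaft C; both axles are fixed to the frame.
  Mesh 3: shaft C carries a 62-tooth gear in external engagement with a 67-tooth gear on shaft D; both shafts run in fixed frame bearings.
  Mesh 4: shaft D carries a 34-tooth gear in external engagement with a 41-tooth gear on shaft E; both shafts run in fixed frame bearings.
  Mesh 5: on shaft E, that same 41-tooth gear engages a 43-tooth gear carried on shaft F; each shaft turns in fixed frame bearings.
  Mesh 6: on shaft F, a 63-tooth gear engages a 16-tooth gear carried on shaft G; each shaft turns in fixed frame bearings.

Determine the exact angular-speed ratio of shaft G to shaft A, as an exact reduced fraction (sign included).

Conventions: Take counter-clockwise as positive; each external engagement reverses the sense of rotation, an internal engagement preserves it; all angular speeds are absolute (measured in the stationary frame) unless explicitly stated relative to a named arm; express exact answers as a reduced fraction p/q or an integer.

365211/236242

class = fixed-axis compound train [6 meshes; 6 ratios multiply, 6 sense flips]
mesh 1 [44T→31T]: running ratio 44/31, sense −
mesh 2 [31T→82T]: running ratio 22/41, sense +
mesh 3 [62T→67T]: running ratio 1364/2747, sense −
mesh 4 [34T→41T]: running ratio 46376/112627, sense +
mesh 5 [41T→43T]: running ratio 46376/118121, sense −
mesh 6 [63T→16T]: running ratio 365211/236242, sense +
ω_out/ω_in = 365211/236242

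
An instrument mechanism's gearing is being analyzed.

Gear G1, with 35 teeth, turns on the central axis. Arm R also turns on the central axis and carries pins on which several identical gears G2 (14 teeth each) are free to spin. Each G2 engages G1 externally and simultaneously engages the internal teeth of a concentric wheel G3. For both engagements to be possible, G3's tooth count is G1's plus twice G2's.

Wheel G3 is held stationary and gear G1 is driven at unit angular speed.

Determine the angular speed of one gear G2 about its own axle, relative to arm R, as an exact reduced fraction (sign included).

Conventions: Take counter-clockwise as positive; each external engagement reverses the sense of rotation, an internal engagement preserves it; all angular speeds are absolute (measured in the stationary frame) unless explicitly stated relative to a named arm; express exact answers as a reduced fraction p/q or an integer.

topology: planetary set — G1 35T / G2 14T / G3 63T, arm = carrier (Willis)
ring teeth: 35 + 2·14 = 63
35(ω_sun−ω_arm) = −63(ω_ring−ω_arm),  ω_ring = 0, ω_sun = 1
35(1−ω_arm) = −63(0−ω_arm)  ⇒  98·ω_arm = 35  ⇒  ω_arm = 5/14
sun–planet mesh: 35·(1−5/14) = −14·(ω_p−ω_arm)  ⇒  ω_p−ω_arm = -45/28
exact speed ratio = -45/28

-45/28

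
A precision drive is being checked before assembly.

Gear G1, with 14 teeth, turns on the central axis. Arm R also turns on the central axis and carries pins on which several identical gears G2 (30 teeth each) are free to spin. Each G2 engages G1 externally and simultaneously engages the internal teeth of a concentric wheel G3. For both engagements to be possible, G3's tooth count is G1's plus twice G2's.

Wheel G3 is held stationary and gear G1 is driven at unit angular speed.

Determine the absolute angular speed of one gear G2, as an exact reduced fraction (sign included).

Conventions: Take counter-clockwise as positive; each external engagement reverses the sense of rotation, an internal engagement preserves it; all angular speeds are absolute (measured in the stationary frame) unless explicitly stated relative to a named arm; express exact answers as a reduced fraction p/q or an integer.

class = planetary set [G3 = 14+2·30 = 74; Willis about the carrier]
ring teeth: 14 + 2·30 = 74
14(ω_sun−ω_arm) = −74(ω_ring−ω_arm),  ω_ring = 0, ω_sun = 1
14(1−ω_arm) = −74(0−ω_arm)  ⇒  88·ω_arm = 14  ⇒  ω_arm = 7/44
sun–planet mesh: 14·(1−7/44) = −30·(ω_p−ω_arm)  ⇒  ω_p−ω_arm = -259/660
ω_p = 7/44 − 259/660 = -7/30
exact speed ratio = -7/30

-7/30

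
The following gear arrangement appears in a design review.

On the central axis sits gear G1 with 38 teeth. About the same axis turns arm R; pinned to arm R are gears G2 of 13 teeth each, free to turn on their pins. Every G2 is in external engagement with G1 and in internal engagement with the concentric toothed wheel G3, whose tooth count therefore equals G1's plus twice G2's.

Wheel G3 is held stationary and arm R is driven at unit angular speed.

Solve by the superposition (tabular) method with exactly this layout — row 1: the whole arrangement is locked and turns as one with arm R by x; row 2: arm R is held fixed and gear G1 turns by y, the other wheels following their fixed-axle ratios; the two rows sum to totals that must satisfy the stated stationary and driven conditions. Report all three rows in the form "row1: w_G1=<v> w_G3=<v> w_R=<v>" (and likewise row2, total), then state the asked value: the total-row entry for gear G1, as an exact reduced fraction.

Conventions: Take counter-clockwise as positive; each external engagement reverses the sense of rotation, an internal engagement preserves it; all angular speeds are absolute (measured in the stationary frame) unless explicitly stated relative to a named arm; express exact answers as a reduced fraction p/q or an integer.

topology: planetary set — G1 38T / G2 13T / G3 64T, arm = carrier (Willis)
row 1 (train locked, turned with arm): all members turn x
row 2: sun turns y, ring = −(38/64)·y, arm 0
boundary: total ω_ring = x − (38/64)·y = 0 and total ω_arm = x = 1  ⇒  y = 32/19, x = 1
row 2 ring = −(38/64)·32/19 = -1
totals (row 1 + row 2): sun 1 + 32/19 = 51/19, ring 1 + (-1) = 0, arm 1 + 0 = 1
asked cell (total, sun) = 51/19

row1: w_G1=1 w_G3=1 w_R=1
row2: w_G1=32/19 w_G3=-1 w_R=0
total: w_G1=51/19 w_G3=0 w_R=1
asked value: 51/19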